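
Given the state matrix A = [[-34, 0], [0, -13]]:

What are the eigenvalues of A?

For diagonal matrix, eigenvalues are diagonal entries: λ₁ = -34, λ₂ = -13.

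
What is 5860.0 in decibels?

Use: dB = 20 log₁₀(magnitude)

dB = 20 log₁₀(5860.0) = 75.4 dB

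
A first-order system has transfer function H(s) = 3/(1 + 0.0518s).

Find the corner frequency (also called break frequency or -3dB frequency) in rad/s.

Corner frequency = 1/τ = 1/0.0518 = 19.305 rad/s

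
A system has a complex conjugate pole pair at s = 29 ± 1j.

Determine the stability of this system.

Real part of poles is 29 (> 0, right half-plane). Unstable.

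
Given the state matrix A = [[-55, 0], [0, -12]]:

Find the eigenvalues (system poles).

For diagonal matrix, eigenvalues are diagonal entries: λ₁ = -55, λ₂ = -12.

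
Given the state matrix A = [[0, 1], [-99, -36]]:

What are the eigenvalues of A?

det(A - λI) = λ² - (-36)λ + 99 = (λ - (-33))(λ - (-3)). Eigenvalues: -33, -3.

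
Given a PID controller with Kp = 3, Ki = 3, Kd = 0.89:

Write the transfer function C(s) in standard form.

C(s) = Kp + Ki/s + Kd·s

Substituting values: C(s) = 3 + 3/s + 0.89s = (0.89s² + 3s + 3)/s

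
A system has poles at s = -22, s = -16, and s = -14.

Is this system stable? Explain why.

All poles are in the left half-plane. System is stable.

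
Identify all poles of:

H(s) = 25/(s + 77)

Pole is where denominator = 0: s + 77 = 0, so s = -77.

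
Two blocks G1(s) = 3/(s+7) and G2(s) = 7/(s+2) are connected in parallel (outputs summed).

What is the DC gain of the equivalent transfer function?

Parallel: G_eq = G1 + G2. DC gain = G1(0) + G2(0) = 3/7 + 7/2 = 0.4286 + 3.5 = 3.9286.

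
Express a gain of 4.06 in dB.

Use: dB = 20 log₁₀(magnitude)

dB = 20 log₁₀(4.06) = 12.2 dB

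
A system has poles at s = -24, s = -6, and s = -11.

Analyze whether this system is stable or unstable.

All poles are in the left half-plane. System is stable.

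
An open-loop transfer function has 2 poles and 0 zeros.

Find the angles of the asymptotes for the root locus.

n - m = 2 - 0 = 2. Angles: θk = (2k + 1)·180°/2 = 90°, 270°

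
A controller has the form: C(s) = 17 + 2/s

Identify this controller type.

This is a Proportional-Integral (PI) controller.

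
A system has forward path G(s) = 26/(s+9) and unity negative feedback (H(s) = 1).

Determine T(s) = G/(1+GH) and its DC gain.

T(s) = G/(1+GH) = [26/(s+9)] / [1 + 26/(s+9)] = 26/(s+9+26) = 26/(s+35). DC gain = 26/35 = 0.7429.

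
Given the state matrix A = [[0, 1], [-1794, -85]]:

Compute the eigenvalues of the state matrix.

det(A - λI) = λ² - (-85)λ + 1794 = (λ - (-46))(λ - (-39)). Eigenvalues: -46, -39.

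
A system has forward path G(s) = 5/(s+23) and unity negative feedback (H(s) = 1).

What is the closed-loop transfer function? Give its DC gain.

T(s) = G/(1+GH) = [5/(s+23)] / [1 + 5/(s+23)] = 5/(s+23+5) = 5/(s+28). DC gain = 5/28 = 0.1786.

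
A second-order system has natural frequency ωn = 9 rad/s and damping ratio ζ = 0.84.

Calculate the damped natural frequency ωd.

ωd = ωn√(1 - ζ²) = 9√(1 - 0.84²) = 4.88 rad/s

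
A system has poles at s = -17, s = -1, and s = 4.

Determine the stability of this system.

Pole(s) at s = 4 are not in the left half-plane. System is unstable.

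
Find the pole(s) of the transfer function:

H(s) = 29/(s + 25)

Pole is where denominator = 0: s + 25 = 0, so s = -25.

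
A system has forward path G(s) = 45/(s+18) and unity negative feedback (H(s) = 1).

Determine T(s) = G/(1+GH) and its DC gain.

T(s) = G/(1+GH) = [45/(s+18)] / [1 + 45/(s+18)] = 45/(s+18+45) = 45/(s+63). DC gain = 45/63 = 0.7143.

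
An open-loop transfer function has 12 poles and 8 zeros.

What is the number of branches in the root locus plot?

Root locus has n branches where n = number of poles = 12.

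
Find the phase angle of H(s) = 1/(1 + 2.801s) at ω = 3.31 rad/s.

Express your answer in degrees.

Phase = -arctan(ωτ) = -arctan(3.31 × 2.801) = -83.8°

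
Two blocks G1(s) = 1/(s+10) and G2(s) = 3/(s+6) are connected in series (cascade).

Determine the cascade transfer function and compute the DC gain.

Series: multiply transfer functions. G_eq = 1/(s+10) × 3/(s+6) = 3/((s+10)(s+6)). DC gain = 3/(10×6) = 0.05.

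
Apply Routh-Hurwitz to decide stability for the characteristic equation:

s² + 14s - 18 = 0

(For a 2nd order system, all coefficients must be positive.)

Coefficients: 1, 14, -18. c=-18 not positive, so system is unstable.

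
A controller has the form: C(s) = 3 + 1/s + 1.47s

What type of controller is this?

This is a Proportional-Integral-Derivative (PID) controller.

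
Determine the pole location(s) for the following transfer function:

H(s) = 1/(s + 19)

Pole is where denominator = 0: s + 19 = 0, so s = -19.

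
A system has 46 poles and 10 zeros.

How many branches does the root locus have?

Root locus has n branches where n = number of poles = 46.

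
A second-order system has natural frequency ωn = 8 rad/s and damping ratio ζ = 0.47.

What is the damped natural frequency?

ωd = ωn√(1 - ζ²) = 8√(1 - 0.47²) = 7.06 rad/s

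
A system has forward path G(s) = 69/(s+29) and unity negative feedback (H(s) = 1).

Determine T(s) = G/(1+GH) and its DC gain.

T(s) = G/(1+GH) = [69/(s+29)] / [1 + 69/(s+29)] = 69/(s+29+69) = 69/(s+98). DC gain = 69/98 = 0.7041.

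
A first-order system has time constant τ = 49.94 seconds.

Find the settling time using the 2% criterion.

For first-order system, 2% settling time ≈ 4τ = 4 × 49.94 = 199.76 s.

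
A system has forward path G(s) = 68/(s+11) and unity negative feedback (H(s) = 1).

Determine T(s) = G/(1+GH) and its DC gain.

T(s) = G/(1+GH) = [68/(s+11)] / [1 + 68/(s+11)] = 68/(s+11+68) = 68/(s+79). DC gain = 68/79 = 0.8608.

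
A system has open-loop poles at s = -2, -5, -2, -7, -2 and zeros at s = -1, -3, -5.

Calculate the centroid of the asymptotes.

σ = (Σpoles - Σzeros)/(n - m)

σ = (Σpoles - Σzeros)/(n - m) = (-18 - (-9))/(5 - 3) = -9/2 = -4.5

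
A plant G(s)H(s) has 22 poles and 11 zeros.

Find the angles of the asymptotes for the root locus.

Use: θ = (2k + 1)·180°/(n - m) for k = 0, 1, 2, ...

n - m = 22 - 11 = 11. Angles: θk = (2k + 1)·180°/11 = 16.36°, 49.09°, 81.82°, 114.55°, 147.27°, 180°, 212.73°, 245.45°, 278.18°, 310.91°, 343.64°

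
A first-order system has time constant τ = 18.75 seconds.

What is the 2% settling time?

For first-order system, 2% settling time ≈ 4τ = 4 × 18.75 = 75.0 s.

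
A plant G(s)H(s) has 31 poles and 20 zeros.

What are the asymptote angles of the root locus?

n - m = 31 - 20 = 11. Angles: θk = (2k + 1)·180°/11 = 16.36°, 49.09°, 81.82°, 114.55°, 147.27°, 180°, 212.73°, 245.45°, 278.18°, 310.91°, 343.64°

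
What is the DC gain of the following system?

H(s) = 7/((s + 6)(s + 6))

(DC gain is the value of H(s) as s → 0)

DC gain = H(0) = 7/(6 × 6) = 7/36 = 0.1944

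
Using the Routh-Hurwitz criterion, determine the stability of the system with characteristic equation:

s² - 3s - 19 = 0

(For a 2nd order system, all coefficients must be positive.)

Coefficients: 1, -3, -19. b=-3, c=-19 not positive, so system is unstable.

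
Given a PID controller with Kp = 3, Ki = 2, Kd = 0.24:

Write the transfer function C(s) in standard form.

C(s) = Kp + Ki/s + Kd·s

Substituting values: C(s) = 3 + 2/s + 0.24s = (0.24s² + 3s + 2)/s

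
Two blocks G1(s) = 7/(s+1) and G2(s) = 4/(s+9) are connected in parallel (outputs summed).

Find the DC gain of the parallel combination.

Parallel: G_eq = G1 + G2. DC gain = G1(0) + G2(0) = 7/1 + 4/9 = 7 + 0.4444 = 7.4444.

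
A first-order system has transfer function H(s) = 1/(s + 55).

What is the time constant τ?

For H(s) = 1/(s + 1/τ), the pole is at -1/τ = -55, so τ = 1/55 = 0.0182 s.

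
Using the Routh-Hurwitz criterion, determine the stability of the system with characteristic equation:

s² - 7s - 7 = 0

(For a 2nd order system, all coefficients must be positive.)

Coefficients: 1, -7, -7. b=-7, c=-7 not positive, so system is unstable.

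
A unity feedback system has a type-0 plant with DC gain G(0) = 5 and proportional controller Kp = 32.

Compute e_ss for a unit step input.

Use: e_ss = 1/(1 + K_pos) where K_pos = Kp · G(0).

K_pos = Kp · G(0) = 32 × 5 = 160. e_ss = 1/(1 + 160) = 0.0062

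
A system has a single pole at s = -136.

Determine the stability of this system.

Pole at s = -136 is in the left half-plane. Stable.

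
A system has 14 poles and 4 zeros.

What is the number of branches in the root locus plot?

Root locus has n branches where n = number of poles = 14.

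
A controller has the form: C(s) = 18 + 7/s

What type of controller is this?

This is a Proportional-Integral (PI) controller.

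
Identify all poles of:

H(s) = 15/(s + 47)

Pole is where denominator = 0: s + 47 = 0, so s = -47.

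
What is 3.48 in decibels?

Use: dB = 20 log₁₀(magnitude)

dB = 20 log₁₀(3.48) = 10.8 dB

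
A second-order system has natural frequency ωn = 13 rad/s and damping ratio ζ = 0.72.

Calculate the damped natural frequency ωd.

ωd = ωn√(1 - ζ²) = 13√(1 - 0.72²) = 9.02 rad/s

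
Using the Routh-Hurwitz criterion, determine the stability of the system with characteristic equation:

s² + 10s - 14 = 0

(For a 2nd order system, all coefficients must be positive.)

Coefficients: 1, 10, -14. c=-14 not positive, so system is unstable.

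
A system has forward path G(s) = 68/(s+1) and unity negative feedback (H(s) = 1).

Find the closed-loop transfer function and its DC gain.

T(s) = G/(1+GH) = [68/(s+1)] / [1 + 68/(s+1)] = 68/(s+1+68) = 68/(s+69). DC gain = 68/69 = 0.9855.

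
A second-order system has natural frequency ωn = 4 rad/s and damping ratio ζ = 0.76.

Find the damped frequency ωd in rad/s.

ωd = ωn√(1 - ζ²) = 4√(1 - 0.76²) = 2.6 rad/s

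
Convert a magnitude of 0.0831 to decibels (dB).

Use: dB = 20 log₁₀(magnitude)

dB = 20 log₁₀(0.0831) = -21.6 dB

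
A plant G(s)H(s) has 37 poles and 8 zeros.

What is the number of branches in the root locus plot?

Root locus has n branches where n = number of poles = 37.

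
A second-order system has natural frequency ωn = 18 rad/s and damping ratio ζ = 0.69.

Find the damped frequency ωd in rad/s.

ωd = ωn√(1 - ζ²) = 18√(1 - 0.69²) = 13.03 rad/s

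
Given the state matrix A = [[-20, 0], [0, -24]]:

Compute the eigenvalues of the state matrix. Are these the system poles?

For diagonal matrix, eigenvalues are diagonal entries: λ₁ = -20, λ₂ = -24. Eigenvalues of A = system poles.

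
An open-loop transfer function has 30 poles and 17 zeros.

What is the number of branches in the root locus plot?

Root locus has n branches where n = number of poles = 30.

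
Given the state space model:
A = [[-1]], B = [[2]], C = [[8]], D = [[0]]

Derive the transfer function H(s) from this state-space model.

(sI - A)⁻¹ = 1/(s + 1). H(s) = 8 × 2/(s + 1) + 0 = 16/(s + 1).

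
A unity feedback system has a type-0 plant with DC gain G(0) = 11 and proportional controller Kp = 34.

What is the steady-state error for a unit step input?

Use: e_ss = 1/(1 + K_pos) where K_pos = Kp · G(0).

K_pos = Kp · G(0) = 34 × 11 = 374. e_ss = 1/(1 + 374) = 0.0027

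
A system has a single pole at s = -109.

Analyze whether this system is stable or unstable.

Pole at s = -109 is in the left half-plane. Stable.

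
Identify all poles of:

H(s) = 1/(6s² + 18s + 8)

Discriminant = 18² - 4×6×8 = 324 - 192 = 132 > 0, so two distinct real poles. Using quadratic formula: s = (-18 ± √132)/(2×6) = (-18 ± √132)/12, with √132 ≈ 11.4891. s₁ ≈ -0.5426, s₂ ≈ -2.4574. Poles: s₁ = -0.5426, s₂ = -2.4574.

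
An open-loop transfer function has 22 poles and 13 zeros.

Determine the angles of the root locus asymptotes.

n - m = 22 - 13 = 9. Angles: θk = (2k + 1)·180°/9 = 20°, 60°, 100°, 140°, 180°, 220°, 260°, 300°, 340°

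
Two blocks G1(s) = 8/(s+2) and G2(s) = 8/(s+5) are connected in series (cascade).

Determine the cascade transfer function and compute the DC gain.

Series: multiply transfer functions. G_eq = 8/(s+2) × 8/(s+5) = 64/((s+2)(s+5)). DC gain = 64/(2×5) = 6.4.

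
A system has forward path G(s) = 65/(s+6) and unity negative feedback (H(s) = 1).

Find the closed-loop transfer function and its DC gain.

T(s) = G/(1+GH) = [65/(s+6)] / [1 + 65/(s+6)] = 65/(s+6+65) = 65/(s+71). DC gain = 65/71 = 0.9155.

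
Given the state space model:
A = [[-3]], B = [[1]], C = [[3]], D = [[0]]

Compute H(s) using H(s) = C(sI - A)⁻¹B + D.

(sI - A)⁻¹ = 1/(s + 3). H(s) = 3 × 1/(s + 3) + 0 = 3/(s + 3).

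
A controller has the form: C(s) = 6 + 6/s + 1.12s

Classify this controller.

This is a Proportional-Integral-Derivative (PID) controller.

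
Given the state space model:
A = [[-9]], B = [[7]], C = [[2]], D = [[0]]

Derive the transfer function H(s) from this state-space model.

(sI - A)⁻¹ = 1/(s + 9). H(s) = 2 × 7/(s + 9) + 0 = 14/(s + 9).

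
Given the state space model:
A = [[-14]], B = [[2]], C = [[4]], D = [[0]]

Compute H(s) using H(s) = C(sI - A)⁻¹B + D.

(sI - A)⁻¹ = 1/(s + 14). H(s) = 4 × 2/(s + 14) + 0 = 8/(s + 14).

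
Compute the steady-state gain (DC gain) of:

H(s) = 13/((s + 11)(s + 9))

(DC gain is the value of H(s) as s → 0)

DC gain = H(0) = 13/(11 × 9) = 13/99 = 0.1313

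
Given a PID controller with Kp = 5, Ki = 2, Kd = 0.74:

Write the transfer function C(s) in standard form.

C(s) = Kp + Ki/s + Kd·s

Substituting values: C(s) = 5 + 2/s + 0.74s = (0.74s² + 5s + 2)/s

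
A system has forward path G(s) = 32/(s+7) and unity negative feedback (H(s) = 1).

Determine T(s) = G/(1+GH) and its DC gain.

T(s) = G/(1+GH) = [32/(s+7)] / [1 + 32/(s+7)] = 32/(s+7+32) = 32/(s+39). DC gain = 32/39 = 0.8205.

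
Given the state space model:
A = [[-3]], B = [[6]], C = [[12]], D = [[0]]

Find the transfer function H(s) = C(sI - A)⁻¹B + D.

(sI - A)⁻¹ = 1/(s + 3). H(s) = 12 × 6/(s + 3) + 0 = 72/(s + 3).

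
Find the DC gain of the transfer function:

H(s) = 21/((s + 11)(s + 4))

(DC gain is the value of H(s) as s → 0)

DC gain = H(0) = 21/(11 × 4) = 21/44 = 0.4773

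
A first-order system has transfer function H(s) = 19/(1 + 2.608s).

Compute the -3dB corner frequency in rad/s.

Corner frequency = 1/τ = 1/2.608 = 0.383 rad/s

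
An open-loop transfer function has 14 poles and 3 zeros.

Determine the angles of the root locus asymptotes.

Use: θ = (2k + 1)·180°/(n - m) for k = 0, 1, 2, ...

n - m = 14 - 3 = 11. Angles: θk = (2k + 1)·180°/11 = 16.36°, 49.09°, 81.82°, 114.55°, 147.27°, 180°, 212.73°, 245.45°, 278.18°, 310.91°, 343.64°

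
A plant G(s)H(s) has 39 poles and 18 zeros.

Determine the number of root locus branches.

Root locus has n branches where n = number of poles = 39.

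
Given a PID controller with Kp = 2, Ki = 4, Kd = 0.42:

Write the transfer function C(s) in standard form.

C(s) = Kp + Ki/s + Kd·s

Substituting values: C(s) = 2 + 4/s + 0.42s = (0.42s² + 2s + 4)/s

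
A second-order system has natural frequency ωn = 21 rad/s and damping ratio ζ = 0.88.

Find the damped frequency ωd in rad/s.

ωd = ωn√(1 - ζ²) = 21√(1 - 0.88²) = 9.97 rad/s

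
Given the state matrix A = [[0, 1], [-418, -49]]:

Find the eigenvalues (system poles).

det(A - λI) = λ² - (-49)λ + 418 = (λ - (-38))(λ - (-11)). Eigenvalues: -38, -11.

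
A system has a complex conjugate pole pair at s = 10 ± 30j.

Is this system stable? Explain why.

Real part of poles is 10 (> 0, right half-plane). Unstable.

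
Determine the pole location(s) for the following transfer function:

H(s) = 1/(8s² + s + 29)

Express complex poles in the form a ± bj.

Discriminant = 1² - 4×8×29 = 1 - 928 = -927 < 0, so the poles are a complex conjugate pair s = (-1 ± j√927)/(2×8). Real part = -1/(2×8) = -1/16 = -0.0625; imaginary part = ±√927/(2×8) ≈ 1.9029. Poles: s = -0.0625 ± 1.9029j.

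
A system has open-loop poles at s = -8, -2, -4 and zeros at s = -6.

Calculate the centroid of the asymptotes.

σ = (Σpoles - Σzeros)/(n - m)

σ = (Σpoles - Σzeros)/(n - m) = (-14 - (-6))/(3 - 1) = -8/2 = -4.0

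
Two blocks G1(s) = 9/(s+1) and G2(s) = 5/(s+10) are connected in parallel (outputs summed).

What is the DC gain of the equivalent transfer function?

Parallel: G_eq = G1 + G2. DC gain = G1(0) + G2(0) = 9/1 + 5/10 = 9 + 0.5 = 9.5.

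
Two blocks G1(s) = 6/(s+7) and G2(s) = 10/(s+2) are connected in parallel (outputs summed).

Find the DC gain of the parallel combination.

Parallel: G_eq = G1 + G2. DC gain = G1(0) + G2(0) = 6/7 + 10/2 = 0.8571 + 5 = 5.8571.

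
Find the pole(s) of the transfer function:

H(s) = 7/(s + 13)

Pole is where denominator = 0: s + 13 = 0, so s = -13.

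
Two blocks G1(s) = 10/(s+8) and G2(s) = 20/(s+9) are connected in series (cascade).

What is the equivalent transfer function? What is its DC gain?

Series: multiply transfer functions. G_eq = 10/(s+8) × 20/(s+9) = 200/((s+8)(s+9)). DC gain = 200/(8×9) = 2.7778.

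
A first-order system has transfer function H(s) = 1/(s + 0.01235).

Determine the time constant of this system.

For H(s) = 1/(s + 1/τ), the pole is at -1/τ = -0.01235, so τ = 1/0.01235 = 80.97 s.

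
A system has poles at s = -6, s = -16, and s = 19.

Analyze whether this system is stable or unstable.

Pole(s) at s = 19 are not in the left half-plane. System is unstable.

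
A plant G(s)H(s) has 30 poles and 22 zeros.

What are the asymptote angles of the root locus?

n - m = 30 - 22 = 8. Angles: θk = (2k + 1)·180°/8 = 22.5°, 67.5°, 112.5°, 157.5°, 202.5°, 247.5°, 292.5°, 337.5°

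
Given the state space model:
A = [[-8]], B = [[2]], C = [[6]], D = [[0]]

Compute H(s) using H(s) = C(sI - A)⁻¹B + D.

(sI - A)⁻¹ = 1/(s + 8). H(s) = 6 × 2/(s + 8) + 0 = 12/(s + 8).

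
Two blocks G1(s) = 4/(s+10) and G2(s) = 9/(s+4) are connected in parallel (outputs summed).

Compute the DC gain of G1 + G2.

Parallel: G_eq = G1 + G2. DC gain = G1(0) + G2(0) = 4/10 + 9/4 = 0.4 + 2.25 = 2.65.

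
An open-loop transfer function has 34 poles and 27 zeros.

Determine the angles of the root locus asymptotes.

n - m = 34 - 27 = 7. Angles: θk = (2k + 1)·180°/7 = 25.71°, 77.14°, 128.57°, 180°, 231.43°, 282.86°, 334.29°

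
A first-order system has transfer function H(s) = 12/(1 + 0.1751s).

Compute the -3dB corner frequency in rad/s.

Corner frequency = 1/τ = 1/0.1751 = 5.711 rad/s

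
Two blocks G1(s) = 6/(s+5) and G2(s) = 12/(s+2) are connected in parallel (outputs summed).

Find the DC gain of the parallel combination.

Parallel: G_eq = G1 + G2. DC gain = G1(0) + G2(0) = 6/5 + 12/2 = 1.2 + 6 = 7.2.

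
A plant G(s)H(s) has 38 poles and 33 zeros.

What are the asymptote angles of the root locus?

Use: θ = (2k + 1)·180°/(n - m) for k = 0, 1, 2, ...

n - m = 38 - 33 = 5. Angles: θk = (2k + 1)·180°/5 = 36°, 108°, 180°, 252°, 324°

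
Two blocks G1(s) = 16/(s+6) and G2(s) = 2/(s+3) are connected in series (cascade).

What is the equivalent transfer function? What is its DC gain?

Series: multiply transfer functions. G_eq = 16/(s+6) × 2/(s+3) = 32/((s+6)(s+3)). DC gain = 32/(6×3) = 1.7778.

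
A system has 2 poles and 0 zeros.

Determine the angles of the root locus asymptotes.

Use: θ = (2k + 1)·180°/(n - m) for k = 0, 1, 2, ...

n - m = 2 - 0 = 2. Angles: θk = (2k + 1)·180°/2 = 90°, 270°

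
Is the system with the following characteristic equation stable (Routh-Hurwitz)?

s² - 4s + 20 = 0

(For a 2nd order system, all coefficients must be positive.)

Coefficients: 1, -4, 20. b=-4 not positive, so system is unstable.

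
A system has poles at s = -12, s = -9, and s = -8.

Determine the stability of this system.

All poles are in the left half-plane. System is stable.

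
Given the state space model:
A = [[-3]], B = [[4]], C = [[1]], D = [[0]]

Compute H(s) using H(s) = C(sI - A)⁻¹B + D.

(sI - A)⁻¹ = 1/(s + 3). H(s) = 1 × 4/(s + 3) + 0 = 4/(s + 3).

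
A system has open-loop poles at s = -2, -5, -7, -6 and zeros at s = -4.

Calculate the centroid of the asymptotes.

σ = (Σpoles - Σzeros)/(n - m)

σ = (Σpoles - Σzeros)/(n - m) = (-20 - (-4))/(4 - 1) = -16/3 = -5.33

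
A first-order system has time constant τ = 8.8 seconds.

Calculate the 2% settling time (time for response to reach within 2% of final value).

For first-order system, 2% settling time ≈ 4τ = 4 × 8.8 = 35.2 s.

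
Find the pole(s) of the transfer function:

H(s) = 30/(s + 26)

Pole is where denominator = 0: s + 26 = 0, so s = -26.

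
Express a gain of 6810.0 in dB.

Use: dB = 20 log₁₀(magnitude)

dB = 20 log₁₀(6810.0) = 76.7 dB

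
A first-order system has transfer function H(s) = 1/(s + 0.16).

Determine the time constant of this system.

For H(s) = 1/(s + 1/τ), the pole is at -1/τ = -0.16, so τ = 1/0.16 = 6.25 s.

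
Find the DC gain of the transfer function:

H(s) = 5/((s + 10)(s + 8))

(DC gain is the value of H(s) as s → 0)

DC gain = H(0) = 5/(10 × 8) = 5/80 = 0.0625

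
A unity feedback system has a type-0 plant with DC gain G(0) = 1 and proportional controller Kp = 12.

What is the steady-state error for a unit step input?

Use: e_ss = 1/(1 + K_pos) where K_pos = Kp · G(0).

K_pos = Kp · G(0) = 12 × 1 = 12. e_ss = 1/(1 + 12) = 0.0769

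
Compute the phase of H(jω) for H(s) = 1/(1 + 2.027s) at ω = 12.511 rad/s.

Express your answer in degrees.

Phase = -arctan(ωτ) = -arctan(12.511 × 2.027) = -87.7°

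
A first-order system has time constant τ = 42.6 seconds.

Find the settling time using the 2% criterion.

For first-order system, 2% settling time ≈ 4τ = 4 × 42.6 = 170.4 s.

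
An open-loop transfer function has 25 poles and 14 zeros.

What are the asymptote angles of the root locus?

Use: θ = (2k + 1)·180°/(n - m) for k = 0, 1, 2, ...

n - m = 25 - 14 = 11. Angles: θk = (2k + 1)·180°/11 = 16.36°, 49.09°, 81.82°, 114.55°, 147.27°, 180°, 212.73°, 245.45°, 278.18°, 310.91°, 343.64°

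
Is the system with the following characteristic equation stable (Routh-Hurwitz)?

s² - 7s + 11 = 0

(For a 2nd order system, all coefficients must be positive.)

Coefficients: 1, -7, 11. b=-7 not positive, so system is unstable.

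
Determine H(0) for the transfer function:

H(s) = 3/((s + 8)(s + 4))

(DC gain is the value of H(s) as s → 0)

DC gain = H(0) = 3/(8 × 4) = 3/32 = 0.09375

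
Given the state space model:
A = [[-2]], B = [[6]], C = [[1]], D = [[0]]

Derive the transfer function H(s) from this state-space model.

(sI - A)⁻¹ = 1/(s + 2). H(s) = 1 × 6/(s + 2) + 0 = 6/(s + 2).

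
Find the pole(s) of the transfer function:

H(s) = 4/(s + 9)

Pole is where denominator = 0: s + 9 = 0, so s = -9.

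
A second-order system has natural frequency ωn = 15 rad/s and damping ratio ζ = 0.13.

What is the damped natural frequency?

ωd = ωn√(1 - ζ²) = 15√(1 - 0.13²) = 14.87 rad/s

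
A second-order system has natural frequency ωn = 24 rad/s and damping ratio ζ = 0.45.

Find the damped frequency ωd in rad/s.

ωd = ωn√(1 - ζ²) = 24√(1 - 0.45²) = 21.43 rad/s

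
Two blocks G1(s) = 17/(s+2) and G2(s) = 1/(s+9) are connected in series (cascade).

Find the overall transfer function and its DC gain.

Series: multiply transfer functions. G_eq = 17/(s+2) × 1/(s+9) = 17/((s+2)(s+9)). DC gain = 17/(2×9) = 0.9444.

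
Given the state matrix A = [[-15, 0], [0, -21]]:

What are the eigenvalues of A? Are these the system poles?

For diagonal matrix, eigenvalues are diagonal entries: λ₁ = -15, λ₂ = -21. Eigenvalues of A = system poles.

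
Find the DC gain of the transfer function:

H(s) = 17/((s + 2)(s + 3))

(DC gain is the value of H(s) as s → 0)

DC gain = H(0) = 17/(2 × 3) = 17/6 = 2.8333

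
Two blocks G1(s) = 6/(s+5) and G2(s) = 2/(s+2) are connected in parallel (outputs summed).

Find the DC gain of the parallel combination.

Parallel: G_eq = G1 + G2. DC gain = G1(0) + G2(0) = 6/5 + 2/2 = 1.2 + 1 = 2.2.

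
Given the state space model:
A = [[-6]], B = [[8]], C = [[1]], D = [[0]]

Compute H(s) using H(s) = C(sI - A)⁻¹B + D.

(sI - A)⁻¹ = 1/(s + 6). H(s) = 1 × 8/(s + 6) + 0 = 8/(s + 6).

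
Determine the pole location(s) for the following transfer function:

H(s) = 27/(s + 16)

Pole is where denominator = 0: s + 16 = 0, so s = -16.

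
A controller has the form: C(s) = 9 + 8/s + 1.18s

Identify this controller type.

This is a Proportional-Integral-Derivative (PID) controller.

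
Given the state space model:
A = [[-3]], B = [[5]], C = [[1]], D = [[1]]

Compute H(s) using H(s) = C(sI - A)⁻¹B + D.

(sI - A)⁻¹ = 1/(s + 3). H(s) = 1×5/(s + 3) + 1 = (s + 8)/(s + 3).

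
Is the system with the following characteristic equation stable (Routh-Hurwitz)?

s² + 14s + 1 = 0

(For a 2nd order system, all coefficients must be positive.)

Coefficients: 1, 14, 1. All positive, so system is stable.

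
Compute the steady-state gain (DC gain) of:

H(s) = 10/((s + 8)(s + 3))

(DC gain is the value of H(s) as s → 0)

DC gain = H(0) = 10/(8 × 3) = 10/24 = 0.4167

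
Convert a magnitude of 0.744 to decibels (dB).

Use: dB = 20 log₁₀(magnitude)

dB = 20 log₁₀(0.744) = -2.6 dB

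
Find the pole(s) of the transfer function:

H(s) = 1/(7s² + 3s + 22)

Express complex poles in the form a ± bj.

Discriminant = 3² - 4×7×22 = 9 - 616 = -607 < 0, so the poles are a complex conjugate pair s = (-3 ± j√607)/(2×7). Real part = -3/(2×7) = -3/14 ≈ -0.2143; imaginary part = ±√607/(2×7) ≈ 1.7598. Poles: s = -0.2143 ± 1.7598j.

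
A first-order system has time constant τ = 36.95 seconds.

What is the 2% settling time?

For first-order system, 2% settling time ≈ 4τ = 4 × 36.95 = 147.8 s.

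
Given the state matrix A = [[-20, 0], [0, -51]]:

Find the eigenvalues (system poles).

For diagonal matrix, eigenvalues are diagonal entries: λ₁ = -20, λ₂ = -51.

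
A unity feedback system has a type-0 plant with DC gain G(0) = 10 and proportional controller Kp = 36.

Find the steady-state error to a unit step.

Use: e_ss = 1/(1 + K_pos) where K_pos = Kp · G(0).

K_pos = Kp · G(0) = 36 × 10 = 360. e_ss = 1/(1 + 360) = 0.0028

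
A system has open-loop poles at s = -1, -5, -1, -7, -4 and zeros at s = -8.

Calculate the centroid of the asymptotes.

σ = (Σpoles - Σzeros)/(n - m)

σ = (Σpoles - Σzeros)/(n - m) = (-18 - (-8))/(5 - 1) = -10/4 = -2.5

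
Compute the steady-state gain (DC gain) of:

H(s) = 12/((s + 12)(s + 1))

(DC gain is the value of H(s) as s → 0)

DC gain = H(0) = 12/(12 × 1) = 12/12 = 1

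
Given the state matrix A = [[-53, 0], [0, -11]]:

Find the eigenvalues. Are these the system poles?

For diagonal matrix, eigenvalues are diagonal entries: λ₁ = -53, λ₂ = -11. Eigenvalues of A = system poles.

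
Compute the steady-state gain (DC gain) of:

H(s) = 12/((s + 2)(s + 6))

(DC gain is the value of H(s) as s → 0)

DC gain = H(0) = 12/(2 × 6) = 12/12 = 1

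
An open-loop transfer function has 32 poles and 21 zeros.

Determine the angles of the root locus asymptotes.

n - m = 32 - 21 = 11. Angles: θk = (2k + 1)·180°/11 = 16.36°, 49.09°, 81.82°, 114.55°, 147.27°, 180°, 212.73°, 245.45°, 278.18°, 310.91°, 343.64°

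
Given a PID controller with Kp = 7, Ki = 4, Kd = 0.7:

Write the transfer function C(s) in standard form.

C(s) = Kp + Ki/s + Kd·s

Substituting values: C(s) = 7 + 4/s + 0.7s = (0.7s² + 7s + 4)/s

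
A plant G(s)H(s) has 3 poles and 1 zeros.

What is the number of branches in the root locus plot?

Root locus has n branches where n = number of poles = 3.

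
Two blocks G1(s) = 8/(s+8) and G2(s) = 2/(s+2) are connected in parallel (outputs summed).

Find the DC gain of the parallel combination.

Parallel: G_eq = G1 + G2. DC gain = G1(0) + G2(0) = 8/8 + 2/2 = 1 + 1 = 2.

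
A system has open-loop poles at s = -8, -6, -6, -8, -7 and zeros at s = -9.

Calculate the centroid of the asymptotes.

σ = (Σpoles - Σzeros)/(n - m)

σ = (Σpoles - Σzeros)/(n - m) = (-35 - (-9))/(5 - 1) = -26/4 = -6.5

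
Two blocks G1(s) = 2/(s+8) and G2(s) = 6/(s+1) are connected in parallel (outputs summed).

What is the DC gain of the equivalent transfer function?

Parallel: G_eq = G1 + G2. DC gain = G1(0) + G2(0) = 2/8 + 6/1 = 0.25 + 6 = 6.25.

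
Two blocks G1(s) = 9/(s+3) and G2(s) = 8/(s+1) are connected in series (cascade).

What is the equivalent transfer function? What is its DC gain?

Series: multiply transfer functions. G_eq = 9/(s+3) × 8/(s+1) = 72/((s+3)(s+1)). DC gain = 72/(3×1) = 24.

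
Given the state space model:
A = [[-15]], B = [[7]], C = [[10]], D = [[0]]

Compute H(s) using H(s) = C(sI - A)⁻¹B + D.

(sI - A)⁻¹ = 1/(s + 15). H(s) = 10 × 7/(s + 15) + 0 = 70/(s + 15).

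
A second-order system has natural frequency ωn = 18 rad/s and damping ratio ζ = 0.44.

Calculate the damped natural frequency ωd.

ωd = ωn√(1 - ζ²) = 18√(1 - 0.44²) = 16.16 rad/s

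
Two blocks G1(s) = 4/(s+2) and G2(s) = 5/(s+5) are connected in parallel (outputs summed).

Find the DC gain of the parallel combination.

Parallel: G_eq = G1 + G2. DC gain = G1(0) + G2(0) = 4/2 + 5/5 = 2 + 1 = 3.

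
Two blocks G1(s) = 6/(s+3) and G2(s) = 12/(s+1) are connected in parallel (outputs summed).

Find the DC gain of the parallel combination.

Parallel: G_eq = G1 + G2. DC gain = G1(0) + G2(0) = 6/3 + 12/1 = 2 + 12 = 14.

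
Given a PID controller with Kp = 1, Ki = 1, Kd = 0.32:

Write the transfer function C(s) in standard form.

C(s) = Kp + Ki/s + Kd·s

Substituting values: C(s) = 1 + 1/s + 0.32s = (0.32s² + s + 1)/s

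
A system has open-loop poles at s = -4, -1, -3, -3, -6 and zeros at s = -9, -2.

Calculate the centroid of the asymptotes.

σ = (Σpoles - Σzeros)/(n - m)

σ = (Σpoles - Σzeros)/(n - m) = (-17 - (-11))/(5 - 2) = -6/3 = -2.0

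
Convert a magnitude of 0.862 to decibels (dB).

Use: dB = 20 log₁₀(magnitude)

dB = 20 log₁₀(0.862) = -1.3 dB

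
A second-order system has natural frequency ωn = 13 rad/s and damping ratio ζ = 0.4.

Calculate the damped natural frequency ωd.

ωd = ωn√(1 - ζ²) = 13√(1 - 0.4²) = 11.91 rad/s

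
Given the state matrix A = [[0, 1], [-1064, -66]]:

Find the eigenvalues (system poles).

det(A - λI) = λ² - (-66)λ + 1064 = (λ - (-28))(λ - (-38)). Eigenvalues: -28, -38.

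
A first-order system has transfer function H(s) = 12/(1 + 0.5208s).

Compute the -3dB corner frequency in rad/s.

Corner frequency = 1/τ = 1/0.5208 = 1.92 rad/s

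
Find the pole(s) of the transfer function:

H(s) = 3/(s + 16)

Pole is where denominator = 0: s + 16 = 0, so s = -16.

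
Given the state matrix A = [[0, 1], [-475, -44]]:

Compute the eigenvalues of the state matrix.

det(A - λI) = λ² - (-44)λ + 475 = (λ - (-25))(λ - (-19)). Eigenvalues: -25, -19.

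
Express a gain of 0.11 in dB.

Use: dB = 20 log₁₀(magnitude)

dB = 20 log₁₀(0.11) = -19.2 dB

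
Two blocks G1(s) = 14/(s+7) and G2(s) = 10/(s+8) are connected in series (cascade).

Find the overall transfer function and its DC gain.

Series: multiply transfer functions. G_eq = 14/(s+7) × 10/(s+8) = 140/((s+7)(s+8)). DC gain = 140/(7×8) = 2.5.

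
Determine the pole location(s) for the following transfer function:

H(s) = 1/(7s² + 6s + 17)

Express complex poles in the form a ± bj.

Discriminant = 6² - 4×7×17 = 36 - 476 = -440 < 0, so the poles are a complex conjugate pair s = (-6 ± j√440)/(2×7). Real part = -6/(2×7) = -6/14 ≈ -0.4286; imaginary part = ±√440/(2×7) ≈ 1.4983. Poles: s = -0.4286 ± 1.4983j.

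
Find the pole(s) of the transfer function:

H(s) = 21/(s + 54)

Pole is where denominator = 0: s + 54 = 0, so s = -54.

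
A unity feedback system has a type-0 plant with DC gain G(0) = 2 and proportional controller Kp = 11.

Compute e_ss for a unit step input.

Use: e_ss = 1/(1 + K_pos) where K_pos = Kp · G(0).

K_pos = Kp · G(0) = 11 × 2 = 22. e_ss = 1/(1 + 22) = 0.0435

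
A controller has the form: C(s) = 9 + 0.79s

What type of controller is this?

This is a Proportional-Derivative (PD) controller.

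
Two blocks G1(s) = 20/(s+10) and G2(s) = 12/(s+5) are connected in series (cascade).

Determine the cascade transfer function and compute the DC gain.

Series: multiply transfer functions. G_eq = 20/(s+10) × 12/(s+5) = 240/((s+10)(s+5)). DC gain = 240/(10×5) = 4.8.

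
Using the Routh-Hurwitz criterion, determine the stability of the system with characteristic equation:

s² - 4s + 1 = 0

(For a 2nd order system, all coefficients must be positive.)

Coefficients: 1, -4, 1. b=-4 not positive, so system is unstable.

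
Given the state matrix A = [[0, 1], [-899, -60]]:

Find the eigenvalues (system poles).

det(A - λI) = λ² - (-60)λ + 899 = (λ - (-29))(λ - (-31)). Eigenvalues: -29, -31.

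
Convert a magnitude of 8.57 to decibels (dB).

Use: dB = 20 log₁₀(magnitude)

dB = 20 log₁₀(8.57) = 18.7 dB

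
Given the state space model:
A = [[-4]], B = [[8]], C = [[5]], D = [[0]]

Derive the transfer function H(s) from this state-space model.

(sI - A)⁻¹ = 1/(s + 4). H(s) = 5 × 8/(s + 4) + 0 = 40/(s + 4).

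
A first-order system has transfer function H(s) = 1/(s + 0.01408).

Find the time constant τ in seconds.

For H(s) = 1/(s + 1/τ), the pole is at -1/τ = -0.01408, so τ = 1/0.01408 = 71.02 s.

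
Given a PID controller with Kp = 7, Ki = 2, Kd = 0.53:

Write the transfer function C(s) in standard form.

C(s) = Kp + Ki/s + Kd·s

Substituting values: C(s) = 7 + 2/s + 0.53s = (0.53s² + 7s + 2)/s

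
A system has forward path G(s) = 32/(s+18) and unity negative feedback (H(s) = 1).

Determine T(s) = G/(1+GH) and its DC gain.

T(s) = G/(1+GH) = [32/(s+18)] / [1 + 32/(s+18)] = 32/(s+18+32) = 32/(s+50). DC gain = 32/50 = 0.64.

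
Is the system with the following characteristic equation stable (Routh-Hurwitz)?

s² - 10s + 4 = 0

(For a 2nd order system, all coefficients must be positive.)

Coefficients: 1, -10, 4. b=-10 not positive, so system is unstable.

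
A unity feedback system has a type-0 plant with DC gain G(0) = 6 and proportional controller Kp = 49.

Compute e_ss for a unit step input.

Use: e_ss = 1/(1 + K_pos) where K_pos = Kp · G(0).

K_pos = Kp · G(0) = 49 × 6 = 294. e_ss = 1/(1 + 294) = 0.0034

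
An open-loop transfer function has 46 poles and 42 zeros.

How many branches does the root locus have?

Root locus has n branches where n = number of poles = 46.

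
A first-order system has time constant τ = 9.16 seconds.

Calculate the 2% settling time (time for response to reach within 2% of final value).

For first-order system, 2% settling time ≈ 4τ = 4 × 9.16 = 36.64 s.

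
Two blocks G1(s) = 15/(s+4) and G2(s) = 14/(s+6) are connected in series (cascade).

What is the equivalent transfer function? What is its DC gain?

Series: multiply transfer functions. G_eq = 15/(s+4) × 14/(s+6) = 210/((s+4)(s+6)). DC gain = 210/(4×6) = 8.75.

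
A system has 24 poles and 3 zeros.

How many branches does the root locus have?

Root locus has n branches where n = number of poles = 24.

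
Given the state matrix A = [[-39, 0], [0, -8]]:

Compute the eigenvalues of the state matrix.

For diagonal matrix, eigenvalues are diagonal entries: λ₁ = -39, λ₂ = -8.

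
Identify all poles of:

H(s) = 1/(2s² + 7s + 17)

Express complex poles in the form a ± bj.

Discriminant = 7² - 4×2×17 = 49 - 136 = -87 < 0, so the poles are a complex conjugate pair s = (-7 ± j√87)/(2×2). Real part = -7/(2×2) = -7/4 = -1.75; imaginary part = ±√87/(2×2) ≈ 2.3318. Poles: s = -1.75 ± 2.3318j.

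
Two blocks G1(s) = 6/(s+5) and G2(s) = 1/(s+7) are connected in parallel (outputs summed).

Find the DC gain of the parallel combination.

Parallel: G_eq = G1 + G2. DC gain = G1(0) + G2(0) = 6/5 + 1/7 = 1.2 + 0.1429 = 1.3429.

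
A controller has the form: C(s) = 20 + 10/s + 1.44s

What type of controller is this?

This is a Proportional-Integral-Derivative (PID) controller.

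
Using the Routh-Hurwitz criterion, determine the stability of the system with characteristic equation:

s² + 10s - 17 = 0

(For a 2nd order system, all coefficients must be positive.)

Coefficients: 1, 10, -17. c=-17 not positive, so system is unstable.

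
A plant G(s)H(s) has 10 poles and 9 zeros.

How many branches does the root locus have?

Root locus has n branches where n = number of poles = 10.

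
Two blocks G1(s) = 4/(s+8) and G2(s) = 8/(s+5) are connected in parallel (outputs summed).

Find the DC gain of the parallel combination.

Parallel: G_eq = G1 + G2. DC gain = G1(0) + G2(0) = 4/8 + 8/5 = 0.5 + 1.6 = 2.1.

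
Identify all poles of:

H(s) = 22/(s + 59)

Pole is where denominator = 0: s + 59 = 0, so s = -59.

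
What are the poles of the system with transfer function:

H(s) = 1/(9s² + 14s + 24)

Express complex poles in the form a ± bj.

Discriminant = 14² - 4×9×24 = 196 - 864 = -668 < 0, so the poles are a complex conjugate pair s = (-14 ± j√668)/(2×9). Real part = -14/(2×9) = -14/18 ≈ -0.7778; imaginary part = ±√668/(2×9) ≈ 1.4359. Poles: s = -0.7778 ± 1.4359j.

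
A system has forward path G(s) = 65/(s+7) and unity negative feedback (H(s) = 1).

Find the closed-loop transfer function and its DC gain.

T(s) = G/(1+GH) = [65/(s+7)] / [1 + 65/(s+7)] = 65/(s+7+65) = 65/(s+72). DC gain = 65/72 = 0.9028.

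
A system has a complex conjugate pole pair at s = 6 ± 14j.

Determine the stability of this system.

Real part of poles is 6 (> 0, right half-plane). Unstable.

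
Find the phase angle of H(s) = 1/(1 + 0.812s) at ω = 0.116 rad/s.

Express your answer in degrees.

Phase = -arctan(ωτ) = -arctan(0.116 × 0.812) = -5.4°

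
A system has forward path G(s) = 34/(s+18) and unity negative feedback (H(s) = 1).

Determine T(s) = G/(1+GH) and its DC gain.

T(s) = G/(1+GH) = [34/(s+18)] / [1 + 34/(s+18)] = 34/(s+18+34) = 34/(s+52). DC gain = 34/52 = 0.6538.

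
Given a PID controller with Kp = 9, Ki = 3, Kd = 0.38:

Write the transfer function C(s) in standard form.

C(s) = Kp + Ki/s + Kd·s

Substituting values: C(s) = 9 + 3/s + 0.38s = (0.38s² + 9s + 3)/s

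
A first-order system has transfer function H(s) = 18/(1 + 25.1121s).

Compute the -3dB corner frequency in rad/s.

Corner frequency = 1/τ = 1/25.1121 = 0.04 rad/s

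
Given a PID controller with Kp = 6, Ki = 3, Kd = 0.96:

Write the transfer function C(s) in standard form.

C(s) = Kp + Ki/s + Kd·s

Substituting values: C(s) = 6 + 3/s + 0.96s = (0.96s² + 6s + 3)/s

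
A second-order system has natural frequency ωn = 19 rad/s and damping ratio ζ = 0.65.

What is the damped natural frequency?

ωd = ωn√(1 - ζ²) = 19√(1 - 0.65²) = 14.44 rad/s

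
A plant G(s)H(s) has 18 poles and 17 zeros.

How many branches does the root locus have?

Root locus has n branches where n = number of poles = 18.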